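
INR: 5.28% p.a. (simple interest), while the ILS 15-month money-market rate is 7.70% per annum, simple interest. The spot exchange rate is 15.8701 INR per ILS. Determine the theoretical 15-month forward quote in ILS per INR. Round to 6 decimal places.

T = 15/12 years.
INR growth factor: 1 + 0.0528×15/12 = 1.066000.
ILS growth factor: 1 + 0.0770×15/12 = 1.096250.
So F = 15.8701 × 1.066000 / 1.096250 = 15.43218 (INR/ILS).
Invert for ILS per INR: 1 / 15.43218 = 0.064800.

0.064800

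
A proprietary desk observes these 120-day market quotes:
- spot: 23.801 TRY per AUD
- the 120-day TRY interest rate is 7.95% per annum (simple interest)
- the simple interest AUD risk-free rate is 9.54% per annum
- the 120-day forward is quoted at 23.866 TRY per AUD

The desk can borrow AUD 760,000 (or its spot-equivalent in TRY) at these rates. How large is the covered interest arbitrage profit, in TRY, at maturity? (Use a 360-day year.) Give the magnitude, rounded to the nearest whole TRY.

T = 120/360 years.
Invest the AUD and cover forward: 760,000 × 1.031800 × 23.866 = TRY 18,714,953.49.
Convert at spot and invest in TRY: 760,000 × 23.801 × 1.026500 = TRY 18,568,112.14.
The quoted forward overvalues AUD, so borrow TRY, buy AUD at spot, deposit the AUD at 9.54%, and sell the proceeds forward at 23.866.
Arbitrage profit = |18,714,953.49 − 18,568,112.14| = TRY 146,841.

TRY 146,841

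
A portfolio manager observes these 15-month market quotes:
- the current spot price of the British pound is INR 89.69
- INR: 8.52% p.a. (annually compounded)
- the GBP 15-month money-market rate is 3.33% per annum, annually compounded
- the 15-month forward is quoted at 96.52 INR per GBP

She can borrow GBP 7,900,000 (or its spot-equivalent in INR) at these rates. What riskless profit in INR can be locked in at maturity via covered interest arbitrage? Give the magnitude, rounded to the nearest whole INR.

INR 9,579,597

T = 15/12 years.
Invest the GBP and cover forward: 7,900,000 × 1.04179684228 × 96.52 = INR 794,378,426.61.
Convert at spot and invest in INR: 7,900,000 × 89.69 × 1.10761092646 = INR 784,798,829.55.
The quoted forward overvalues GBP, so borrow INR, buy GBP at spot, deposit the GBP at 3.33%, and sell the proceeds forward at 96.52.
Profit = 794,378,426.61 − 784,798,829.55 = INR 9,579,597.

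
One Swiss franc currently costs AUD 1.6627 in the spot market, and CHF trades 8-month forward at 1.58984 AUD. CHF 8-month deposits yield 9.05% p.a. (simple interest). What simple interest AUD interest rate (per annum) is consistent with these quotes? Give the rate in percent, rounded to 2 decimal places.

T = 8/12 years.
By CIP, F/S equals the AUD-to-CHF growth ratio: 1.58984/1.6627 = 0.9561797.
CHF growth factor: 1 + 0.0905×8/12 = 1.0603333.
Hence g_AUD = 1.0138692.
(1.0138692 − 1)/T = 0.020804, i.e. 2.08%.

2.08%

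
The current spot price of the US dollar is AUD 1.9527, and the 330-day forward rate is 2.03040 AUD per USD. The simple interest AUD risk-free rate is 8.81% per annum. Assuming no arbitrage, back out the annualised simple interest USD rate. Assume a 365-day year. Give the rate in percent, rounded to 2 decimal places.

4.24%

T = 330/365 years.
F/S = 2.0304/1.9527 = 1.0397911 = (growth of AUD) / (growth of USD).
AUD growth factor: 1 + 0.0881×330/365 = 1.0796521.
So the USD growth factor = 1.0383356.
r = (1.0383356 − 1)/(330/365) = 0.042401 → 4.24%.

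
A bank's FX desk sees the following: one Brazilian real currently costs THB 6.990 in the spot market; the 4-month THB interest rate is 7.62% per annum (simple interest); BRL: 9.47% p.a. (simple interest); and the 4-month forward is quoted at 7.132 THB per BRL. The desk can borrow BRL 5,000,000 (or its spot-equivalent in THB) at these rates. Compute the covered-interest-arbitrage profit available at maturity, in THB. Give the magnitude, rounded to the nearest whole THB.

T = 4/12 years.
Keep in BRL, deliver into the forward: 5,000,000·1.0315666667·7.132 = THB 36,785,667.33.
Swap to THB now, deposit: 5,000,000·6.990·1.025400 = THB 35,837,730.00.
The quoted forward overvalues BRL, so borrow THB, buy BRL at spot, deposit the BRL at 9.47%, and sell the proceeds forward at 7.132.
Profit = 36,785,667.33 − 35,837,730.00 = THB 947,937.

THB 947,937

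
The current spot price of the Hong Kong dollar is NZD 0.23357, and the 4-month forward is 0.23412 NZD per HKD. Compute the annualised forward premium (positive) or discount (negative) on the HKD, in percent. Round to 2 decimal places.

+0.71%

T = 4/12 years.
Period premium: (0.23412 − 0.23357)/0.23357 = 0.0023548.
Annualise by dividing by T: 0.0023548 / (4/12) = 0.007064 → 0.71%.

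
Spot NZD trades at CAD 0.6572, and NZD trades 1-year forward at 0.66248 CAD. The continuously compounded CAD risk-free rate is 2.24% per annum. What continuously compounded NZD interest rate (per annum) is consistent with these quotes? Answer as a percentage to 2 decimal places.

T = 1 year.
By CIP, F/S equals the CAD-to-NZD growth ratio: 0.66248/0.6572 = 1.0080341.
CAD growth factor: e^(0.0224×1) = 1.0226528.
So the NZD growth factor = 1.0145022.
Take logs: ln 1.0145022 / 1 = 0.014398, so 1.44%.

1.44%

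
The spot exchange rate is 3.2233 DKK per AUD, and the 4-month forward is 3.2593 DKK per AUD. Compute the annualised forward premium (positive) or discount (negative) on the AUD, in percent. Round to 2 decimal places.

+3.35%

T = 4/12 years.
AUD trades forward at +1.11687% vs spot over the period.
×(1/T) gives 3.35% p.a.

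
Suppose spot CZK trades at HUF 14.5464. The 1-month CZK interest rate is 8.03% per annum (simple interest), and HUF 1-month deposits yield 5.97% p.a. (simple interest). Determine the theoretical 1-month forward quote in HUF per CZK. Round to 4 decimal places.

T = 1/12 years.
Growth of 1 HUF over T: 1 + 0.0597×1/12 = 1.004975.
CZK growth factor: 1 + 0.0803×1/12 = 1.00669167.
So F = 14.5464 × 1.004975 / 1.00669167 = 14.521595 (HUF/CZK).

14.5216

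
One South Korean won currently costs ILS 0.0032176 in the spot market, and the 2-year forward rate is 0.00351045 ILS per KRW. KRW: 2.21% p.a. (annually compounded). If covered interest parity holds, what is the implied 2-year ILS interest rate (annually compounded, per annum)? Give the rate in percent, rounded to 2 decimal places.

T = 2 years.
F/S = 0.00351045/0.0032176 = 1.0910150 = (growth of ILS) / (growth of KRW).
KRW growth factor: (1 + 0.0221)^2 = 1.0446884.
So the ILS growth factor = 1.1397707.
Annualise: 1.1397707^(1/2) − 1 = 0.067600 = 6.76%.

6.76%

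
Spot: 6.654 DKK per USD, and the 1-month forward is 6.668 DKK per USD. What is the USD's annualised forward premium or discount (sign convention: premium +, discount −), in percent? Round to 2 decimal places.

+2.52%

T = 1/12 years.
Period premium: (6.668 − 6.654)/6.654 = 0.0021040.
×(1/T) gives 2.52% p.a.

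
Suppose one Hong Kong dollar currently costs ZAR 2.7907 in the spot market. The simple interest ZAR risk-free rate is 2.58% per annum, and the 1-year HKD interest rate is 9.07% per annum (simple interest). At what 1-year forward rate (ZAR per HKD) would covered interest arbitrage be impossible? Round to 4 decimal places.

T = 1 year.
ZAR growth factor: 1 + 0.0258×1 = 1.025800.
HKD accumulates by 1 + 0.0907×1 = 1.090700.
CIP: F = S · (grow ZAR)/(grow HKD) = 2.7907 × 1.025800/1.090700 = 2.624645 ZAR per HKD.

2.6246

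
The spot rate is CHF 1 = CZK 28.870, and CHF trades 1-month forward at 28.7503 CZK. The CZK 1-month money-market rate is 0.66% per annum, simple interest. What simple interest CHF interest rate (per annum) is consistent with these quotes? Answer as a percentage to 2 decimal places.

5.66%

T = 1/12 years.
CIP gives F = S · g_CZK/g_CHF, so g_CZK/g_CHF = 28.7503/28.87 = 0.9958538.
The CZK side grows by 1 + 0.0066×1/12 = 1.000550.
That pins the CHF growth at 1.0047158.
r = (1.0047158 − 1)/(1/12) = 0.056590 → 5.66%.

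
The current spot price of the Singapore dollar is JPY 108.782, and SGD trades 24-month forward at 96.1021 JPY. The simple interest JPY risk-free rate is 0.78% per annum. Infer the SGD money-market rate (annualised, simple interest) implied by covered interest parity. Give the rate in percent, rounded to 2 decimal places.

T = 2 years.
F/S = 96.1021/108.782 = 0.8834375 = (growth of JPY) / (growth of SGD).
JPY growth factor: 1 + 0.0078×2 = 1.015600.
So the SGD growth factor = 1.1496003.
r = (1.1496003 − 1)/2 = 0.074800 → 7.48%.

7.48%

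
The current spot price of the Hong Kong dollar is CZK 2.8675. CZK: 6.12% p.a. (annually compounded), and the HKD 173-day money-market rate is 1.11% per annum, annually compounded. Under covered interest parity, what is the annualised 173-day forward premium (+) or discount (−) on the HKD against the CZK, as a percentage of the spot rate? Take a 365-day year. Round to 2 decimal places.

T = 173/365 years.
No-arbitrage forward: 2.8675 × 1.0285542 / 1.0052458 = 2.9339881 CZK/HKD.
(F − S)/S ÷ T = (2.9339881 − 2.8675)/2.8675/(173/365) = 0.048920 → 4.89%.

+4.89%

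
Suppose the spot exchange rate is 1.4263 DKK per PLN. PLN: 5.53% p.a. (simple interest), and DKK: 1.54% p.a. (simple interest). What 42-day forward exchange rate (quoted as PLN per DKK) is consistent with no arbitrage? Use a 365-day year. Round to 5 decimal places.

T = 42/365 years.
DKK accumulates by 1 + 0.0154×42/365 = 1.0017721.
Growth of 1 PLN over T: 1 + 0.0553×42/365 = 1.0063633.
So F = 1.4263 × 1.0017721 / 1.0063633 = 1.419793 (DKK/PLN).
Invert for PLN per DKK: 1 / 1.419793 = 0.70433.

0.70433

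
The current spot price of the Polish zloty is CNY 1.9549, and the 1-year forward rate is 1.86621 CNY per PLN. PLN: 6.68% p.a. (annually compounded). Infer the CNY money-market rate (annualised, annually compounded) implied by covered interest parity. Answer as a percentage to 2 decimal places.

1.84%

T = 1 year.
CIP gives F = S · g_CNY/g_PLN, so g_CNY/g_PLN = 1.86621/1.9549 = 0.9546320.
The PLN side grows by (1 + 0.0668)^1 = 1.066800.
Hence g_CNY = 1.0184014.
Annualise: 1.0184014^(1/1) − 1 = 0.018401 = 1.84%.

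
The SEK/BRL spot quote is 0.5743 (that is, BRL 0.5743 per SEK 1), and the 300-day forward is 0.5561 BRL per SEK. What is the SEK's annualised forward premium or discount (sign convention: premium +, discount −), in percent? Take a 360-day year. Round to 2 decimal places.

T = 300/360 years.
SEK trades forward at -3.16908% vs spot over the period.
Annualise by dividing by T: -0.0316908 / (300/360) = -0.038029 → -3.80%.

-3.80%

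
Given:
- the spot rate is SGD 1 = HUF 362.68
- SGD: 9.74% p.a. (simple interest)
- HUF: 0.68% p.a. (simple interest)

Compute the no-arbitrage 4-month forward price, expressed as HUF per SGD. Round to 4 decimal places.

T = 4/12 years.
HUF growth factor: 1 + 0.0068×4/12 = 1.002266667.
Growth of 1 SGD over T: 1 + 0.0974×4/12 = 1.032466667.
CIP: F = S · (grow HUF)/(grow SGD) = 362.68 × 1.002266667/1.032466667 = 352.071487 HUF per SGD.

352.0715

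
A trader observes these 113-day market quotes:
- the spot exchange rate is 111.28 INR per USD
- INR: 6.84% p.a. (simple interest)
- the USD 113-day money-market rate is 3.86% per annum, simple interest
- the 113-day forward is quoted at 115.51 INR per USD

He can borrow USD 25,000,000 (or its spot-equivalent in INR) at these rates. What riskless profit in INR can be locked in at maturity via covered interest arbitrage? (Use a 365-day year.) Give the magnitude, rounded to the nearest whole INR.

T = 113/365 years.
Invest the USD and cover forward: 25,000,000 × 1.011950136986 × 115.51 = INR 2,922,259,008.08.
Convert at spot and invest in INR: 25,000,000 × 111.28 × 1.021175890411 = INR 2,840,911,327.12.
The quoted forward overvalues USD, so borrow INR, buy USD at spot, deposit the USD at 3.86%, and sell the proceeds forward at 115.51.
Profit = 2,922,259,008.08 − 2,840,911,327.12 = INR 81,347,681.

INR 81,347,681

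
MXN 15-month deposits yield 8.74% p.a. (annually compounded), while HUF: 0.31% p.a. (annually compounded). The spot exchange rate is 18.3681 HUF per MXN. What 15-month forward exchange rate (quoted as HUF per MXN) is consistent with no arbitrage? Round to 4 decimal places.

16.6057

T = 15/12 years.
Growth of 1 HUF over T: (1 + 0.0031)^(15/12) = 1.0038765.
MXN accumulates by (1 + 0.0874)^(15/12) = 1.11041843.
So F = 18.3681 × 1.0038765 / 1.11041843 = 16.605726 (HUF/MXN).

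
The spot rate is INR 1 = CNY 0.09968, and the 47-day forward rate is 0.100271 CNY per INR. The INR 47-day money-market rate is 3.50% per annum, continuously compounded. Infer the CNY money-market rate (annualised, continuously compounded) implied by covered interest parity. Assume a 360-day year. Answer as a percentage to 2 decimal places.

T = 47/360 years.
F/S = 0.100271/0.09968 = 1.0059290 = (growth of CNY) / (growth of INR).
INR growth factor: e^(0.0350×47/360) = 1.0045799.
So the CNY growth factor = 1.0105361.
r = ln(1.0105361)/(47/360) = 0.080280 → 8.03%.

8.03%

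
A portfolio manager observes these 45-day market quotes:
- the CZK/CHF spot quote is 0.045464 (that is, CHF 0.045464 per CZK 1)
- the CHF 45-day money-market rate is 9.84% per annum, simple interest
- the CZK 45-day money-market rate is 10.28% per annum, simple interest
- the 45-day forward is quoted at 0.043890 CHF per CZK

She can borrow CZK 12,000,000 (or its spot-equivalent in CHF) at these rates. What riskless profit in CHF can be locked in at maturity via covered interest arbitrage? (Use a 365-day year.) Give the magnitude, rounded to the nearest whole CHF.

CHF 18,831

T = 45/365 years.
Keep in CZK, deliver into the forward: 12,000,000·1.01267397·0.043890 = CHF 533,355.13.
Swap to CHF now, deposit: 12,000,000·0.045464·1.01213151 = CHF 552,186.56.
The quoted forward undervalues CZK, so borrow CZK, convert to CHF at spot, deposit the CHF at 9.84%, and buy CZK forward at 0.043890 to cover the loan.
Arbitrage profit = |533,355.13 − 552,186.56| = CHF 18,831.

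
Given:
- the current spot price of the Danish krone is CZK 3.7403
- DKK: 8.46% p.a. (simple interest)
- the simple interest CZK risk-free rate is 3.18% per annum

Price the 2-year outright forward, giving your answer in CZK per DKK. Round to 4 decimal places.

3.4025

T = 2 years.
CZK growth factor: 1 + 0.0318×2 = 1.063600.
DKK growth factor: 1 + 0.0846×2 = 1.169200.
CIP: F = S · (grow CZK)/(grow DKK) = 3.7403 × 1.063600/1.169200 = 3.402483 CZK per DKK.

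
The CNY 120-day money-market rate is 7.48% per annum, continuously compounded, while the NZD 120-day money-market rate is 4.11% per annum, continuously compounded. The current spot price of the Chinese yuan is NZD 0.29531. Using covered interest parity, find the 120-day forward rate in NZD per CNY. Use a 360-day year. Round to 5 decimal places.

0.29201

T = 120/360 years.
NZD growth factor: e^(0.0411×120/360) = 1.0137943.
Growth of 1 CNY over T: e^(0.0748×120/360) = 1.0252468.
CIP: F = S · (grow NZD)/(grow CNY) = 0.29531 × 1.0137943/1.0252468 = 0.2920112 NZD per CNY.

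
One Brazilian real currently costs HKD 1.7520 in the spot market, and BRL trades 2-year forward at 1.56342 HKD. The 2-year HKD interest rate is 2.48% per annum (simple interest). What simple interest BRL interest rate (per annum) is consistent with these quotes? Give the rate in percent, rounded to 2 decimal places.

T = 2 years.
CIP gives F = S · g_HKD/g_BRL, so g_HKD/g_BRL = 1.56342/1.752 = 0.8923630.
HKD growth factor: 1 + 0.0248×2 = 1.049600.
That pins the BRL growth at 1.176203.
(1.176203 − 1)/T = 0.088102, i.e. 8.81%.

8.81%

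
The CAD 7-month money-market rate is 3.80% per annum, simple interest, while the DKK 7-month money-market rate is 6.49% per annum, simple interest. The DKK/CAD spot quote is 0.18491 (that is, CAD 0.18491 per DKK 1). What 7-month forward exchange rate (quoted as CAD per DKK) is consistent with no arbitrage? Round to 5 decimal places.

0.18211

T = 7/12 years.
Growth of 1 CAD over T: 1 + 0.0380×7/12 = 1.0221667.
DKK accumulates by 1 + 0.0649×7/12 = 1.0378583.
Forward (CAD per DKK) = 0.18491 × 1.0221667 / 1.0378583 = 0.1821143.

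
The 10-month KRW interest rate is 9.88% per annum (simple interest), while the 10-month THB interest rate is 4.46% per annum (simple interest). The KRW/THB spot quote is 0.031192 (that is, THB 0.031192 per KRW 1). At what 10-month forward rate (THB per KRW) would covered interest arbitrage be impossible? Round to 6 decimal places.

0.029890

T = 10/12 years.
THB accumulates by 1 + 0.0446×10/12 = 1.0371667.
KRW accumulates by 1 + 0.0988×10/12 = 1.0823333.
So F = 0.031192 × 1.0371667 / 1.0823333 = 0.02989033 (THB/KRW).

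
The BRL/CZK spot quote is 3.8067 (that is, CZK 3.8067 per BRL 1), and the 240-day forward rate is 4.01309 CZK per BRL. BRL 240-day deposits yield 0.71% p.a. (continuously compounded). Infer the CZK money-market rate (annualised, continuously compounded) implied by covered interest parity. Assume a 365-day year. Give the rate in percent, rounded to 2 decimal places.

T = 240/365 years.
By CIP, F/S equals the CZK-to-BRL growth ratio: 4.01309/3.8067 = 1.0542176.
The BRL side grows by e^(0.0071×240/365) = 1.0046794.
Hence g_CZK = 1.0591507.
r = ln(1.0591507)/(240/365) = 0.087398 → 8.74%.

8.74%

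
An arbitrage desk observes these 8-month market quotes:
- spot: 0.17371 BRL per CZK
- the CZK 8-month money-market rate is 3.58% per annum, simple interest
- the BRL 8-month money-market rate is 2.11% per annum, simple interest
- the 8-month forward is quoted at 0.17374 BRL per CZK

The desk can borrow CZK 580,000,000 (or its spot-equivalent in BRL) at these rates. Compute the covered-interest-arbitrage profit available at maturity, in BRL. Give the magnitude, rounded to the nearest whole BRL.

T = 8/12 years.
Route A — deposit CZK, sell forward: 580,000,000 × 1.02386666667 × 0.17374 = BRL 103,174,224.91.
Route B — convert at spot, deposit BRL: 580,000,000 × 0.17371 × 1.01406666667 = BRL 102,169,041.99.
The quoted forward overvalues CZK, so borrow BRL, buy CZK at spot, deposit the CZK at 3.58%, and sell the proceeds forward at 0.17374.
Profit = 103,174,224.91 − 102,169,041.99 = BRL 1,005,183.

BRL 1,005,183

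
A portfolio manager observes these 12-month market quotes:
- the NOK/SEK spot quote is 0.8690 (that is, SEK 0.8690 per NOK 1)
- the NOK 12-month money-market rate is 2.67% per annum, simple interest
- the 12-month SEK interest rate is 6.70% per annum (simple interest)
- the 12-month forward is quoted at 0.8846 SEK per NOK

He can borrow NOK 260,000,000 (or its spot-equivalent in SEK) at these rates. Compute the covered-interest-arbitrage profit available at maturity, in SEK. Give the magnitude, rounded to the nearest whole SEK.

T = 1 year.
Invest the NOK and cover forward: 260,000,000 × 1.026700 × 0.8846 = SEK 236,136,893.20.
Convert at spot and invest in SEK: 260,000,000 × 0.8690 × 1.067000 = SEK 241,077,980.00.
The quoted forward undervalues NOK, so borrow NOK, convert to SEK at spot, deposit the SEK at 6.70%, and buy NOK forward at 0.8846 to cover the loan.
Profit = 241,077,980.00 − 236,136,893.20 = SEK 4,941,087.

SEK 4,941,087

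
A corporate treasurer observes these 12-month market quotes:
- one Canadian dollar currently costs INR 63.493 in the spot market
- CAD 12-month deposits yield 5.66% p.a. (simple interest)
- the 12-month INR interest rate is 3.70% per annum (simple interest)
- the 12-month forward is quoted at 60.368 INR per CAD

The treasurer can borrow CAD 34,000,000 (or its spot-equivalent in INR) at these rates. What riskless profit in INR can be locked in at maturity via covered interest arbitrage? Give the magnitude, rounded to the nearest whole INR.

INR 69,952,015

T = 1 year.
Keep in CAD, deliver into the forward: 34,000,000·1.056600·60.368 = INR 2,168,684,179.20.
Swap to INR now, deposit: 34,000,000·63.493·1.037000 = INR 2,238,636,194.00.
The quoted forward undervalues CAD, so borrow CAD, convert to INR at spot, deposit the INR at 3.70%, and buy CAD forward at 60.368 to cover the loan.
Arbitrage profit = |2,168,684,179.20 − 2,238,636,194.00| = INR 69,952,015.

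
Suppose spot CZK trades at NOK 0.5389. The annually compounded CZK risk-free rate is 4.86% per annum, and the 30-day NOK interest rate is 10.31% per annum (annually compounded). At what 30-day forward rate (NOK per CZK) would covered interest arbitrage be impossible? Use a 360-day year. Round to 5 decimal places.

T = 30/360 years.
Growth of 1 NOK over T: (1 + 0.1031)^(30/360) = 1.0082106.
CZK accumulates by (1 + 0.0486)^(30/360) = 1.0039625.
Forward (NOK per CZK) = 0.5389 × 1.0082106 / 1.0039625 = 0.5411803.

0.54118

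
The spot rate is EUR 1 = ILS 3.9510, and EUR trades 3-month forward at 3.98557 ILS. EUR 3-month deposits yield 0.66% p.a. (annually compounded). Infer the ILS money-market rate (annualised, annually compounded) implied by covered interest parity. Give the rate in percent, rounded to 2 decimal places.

T = 3/12 years.
By CIP, F/S equals the ILS-to-EUR growth ratio: 3.98557/3.951 = 1.0087497.
EUR growth factor: (1 + 0.0066)^(3/12) = 1.0016459.
So the ILS growth factor = 1.010410.
Annualise: 1.010410^(12/3) − 1 = 0.042295 = 4.23%.

4.23%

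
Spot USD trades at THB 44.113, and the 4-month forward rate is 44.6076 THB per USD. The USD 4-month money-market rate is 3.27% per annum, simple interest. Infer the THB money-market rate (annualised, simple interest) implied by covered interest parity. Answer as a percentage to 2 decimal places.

6.67%

T = 4/12 years.
CIP gives F = S · g_THB/g_USD, so g_THB/g_USD = 44.6076/44.113 = 1.0112121.
The USD side grows by 1 + 0.0327×4/12 = 1.010900.
Hence g_THB = 1.0222343.
(1.0222343 − 1)/T = 0.066703, i.e. 6.67%.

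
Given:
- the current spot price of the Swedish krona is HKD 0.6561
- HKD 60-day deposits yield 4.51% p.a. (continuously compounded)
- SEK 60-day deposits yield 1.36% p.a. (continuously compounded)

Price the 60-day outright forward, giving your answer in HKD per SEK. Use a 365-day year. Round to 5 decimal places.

0.65951

T = 60/365 years.
Growth of 1 HKD over T: e^(0.0451×60/365) = 1.0074412.
SEK growth factor: e^(0.0136×60/365) = 1.0022381.
Forward (HKD per SEK) = 0.6561 × 1.0074412 / 1.0022381 = 0.6595061.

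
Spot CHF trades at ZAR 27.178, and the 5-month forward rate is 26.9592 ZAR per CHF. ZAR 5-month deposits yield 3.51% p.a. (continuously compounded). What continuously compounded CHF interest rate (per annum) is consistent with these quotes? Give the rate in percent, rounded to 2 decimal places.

T = 5/12 years.
By CIP, F/S equals the ZAR-to-CHF growth ratio: 26.9592/27.178 = 0.9919494.
ZAR growth factor: e^(0.0351×5/12) = 1.0147325.
So the CHF growth factor = 1.022968.
r = ln(1.022968)/(5/12) = 0.054500 → 5.45%.

5.45%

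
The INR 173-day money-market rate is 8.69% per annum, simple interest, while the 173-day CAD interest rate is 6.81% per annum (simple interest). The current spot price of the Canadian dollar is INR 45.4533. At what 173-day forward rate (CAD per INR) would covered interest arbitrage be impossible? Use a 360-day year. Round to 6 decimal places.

0.021810

T = 173/360 years.
Growth of 1 INR over T: 1 + 0.0869×173/360 = 1.0417603.
CAD accumulates by 1 + 0.0681×173/360 = 1.0327258.
So F = 45.4533 × 1.0417603 / 1.0327258 = 45.85093 (INR/CAD).
Quoted the other way: 1/45.85093 = 0.021810 CAD per INR.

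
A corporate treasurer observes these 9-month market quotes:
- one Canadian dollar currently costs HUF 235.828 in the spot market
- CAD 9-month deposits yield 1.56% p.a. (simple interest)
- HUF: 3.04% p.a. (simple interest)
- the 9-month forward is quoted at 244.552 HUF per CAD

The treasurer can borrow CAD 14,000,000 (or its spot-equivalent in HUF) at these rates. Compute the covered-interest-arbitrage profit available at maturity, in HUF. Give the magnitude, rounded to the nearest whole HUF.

T = 9/12 years.
Route A — deposit CAD, sell forward: 14,000,000 × 1.011700 × 244.552 = HUF 3,463,785,617.60.
Route B — convert at spot, deposit HUF: 14,000,000 × 235.828 × 1.022800 = HUF 3,376,868,297.60.
The quoted forward overvalues CAD, so borrow HUF, buy CAD at spot, deposit the CAD at 1.56%, and sell the proceeds forward at 244.552.
Profit = 3,463,785,617.60 − 3,376,868,297.60 = HUF 86,917,320.

HUF 86,917,320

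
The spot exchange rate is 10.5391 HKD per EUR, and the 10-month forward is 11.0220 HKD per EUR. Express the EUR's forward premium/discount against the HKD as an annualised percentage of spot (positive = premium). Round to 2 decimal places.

T = 10/12 years.
Period premium: (11.0220 − 10.5391)/10.5391 = 0.0458199.
×(1/T) gives 5.50% p.a.

+5.50%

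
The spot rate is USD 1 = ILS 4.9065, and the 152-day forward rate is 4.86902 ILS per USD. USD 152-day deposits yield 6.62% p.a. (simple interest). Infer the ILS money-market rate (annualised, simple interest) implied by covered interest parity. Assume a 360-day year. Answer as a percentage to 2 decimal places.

T = 152/360 years.
By CIP, F/S equals the ILS-to-USD growth ratio: 4.86902/4.9065 = 0.9923612.
USD growth factor: 1 + 0.0662×152/360 = 1.0279511.
Hence g_ILS = 1.0200988.
r = (1.0200988 − 1)/(152/360) = 0.047602 → 4.76%.

4.76%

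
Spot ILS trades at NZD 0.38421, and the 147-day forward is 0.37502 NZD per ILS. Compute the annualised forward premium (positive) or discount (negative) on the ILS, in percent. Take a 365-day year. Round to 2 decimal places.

-5.94%

T = 147/365 years.
ILS trades forward at -2.39192% vs spot over the period.
Per annum: -0.0239192 / (147/365) = -0.059391 = -5.94%.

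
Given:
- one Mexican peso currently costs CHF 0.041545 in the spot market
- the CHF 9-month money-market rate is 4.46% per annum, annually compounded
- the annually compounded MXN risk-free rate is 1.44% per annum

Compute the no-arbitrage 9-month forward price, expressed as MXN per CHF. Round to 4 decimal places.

23.5465

T = 9/12 years.
CHF growth factor: (1 + 0.0446)^(9/12) = 1.0332669.
MXN growth factor: (1 + 0.0144)^(9/12) = 1.01078068.
So F = 0.041545 × 1.0332669 / 1.01078068 = 0.042469226 (CHF/MXN).
Quoted the other way: 1/0.042469226 = 23.5465 MXN per CHF.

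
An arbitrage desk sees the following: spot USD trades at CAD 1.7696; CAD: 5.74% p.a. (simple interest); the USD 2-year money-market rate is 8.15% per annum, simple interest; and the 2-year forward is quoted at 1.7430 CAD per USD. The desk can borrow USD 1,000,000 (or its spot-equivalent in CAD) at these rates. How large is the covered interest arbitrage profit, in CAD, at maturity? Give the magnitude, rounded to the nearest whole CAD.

T = 2 years.
Invest the USD and cover forward: 1,000,000 × 1.163000 × 1.7430 = CAD 2,027,109.00.
Convert at spot and invest in CAD: 1,000,000 × 1.7696 × 1.114800 = CAD 1,972,750.08.
The quoted forward overvalues USD, so borrow CAD, buy USD at spot, deposit the USD at 8.15%, and sell the proceeds forward at 1.7430.
Profit = 2,027,109.00 − 1,972,750.08 = CAD 54,359.

CAD 54,359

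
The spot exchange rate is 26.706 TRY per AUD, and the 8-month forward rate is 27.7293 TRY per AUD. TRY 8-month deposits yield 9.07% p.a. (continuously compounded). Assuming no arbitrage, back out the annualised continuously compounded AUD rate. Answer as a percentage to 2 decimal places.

T = 8/12 years.
F/S = 27.7293/26.706 = 1.0383172 = (growth of TRY) / (growth of AUD).
TRY growth factor: e^(0.0907×8/12) = 1.0623322.
Hence g_AUD = 1.0231288.
r = ln(1.0231288)/(8/12) = 0.034298 → 3.43%.

3.43%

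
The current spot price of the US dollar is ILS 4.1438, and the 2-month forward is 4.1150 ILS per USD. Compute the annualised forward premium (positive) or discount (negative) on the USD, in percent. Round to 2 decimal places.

T = 2/12 years.
Period premium: (4.1150 − 4.1438)/4.1438 = -0.0069501.
Per annum: -0.0069501 / (2/12) = -0.041701 = -4.17%.

-4.17%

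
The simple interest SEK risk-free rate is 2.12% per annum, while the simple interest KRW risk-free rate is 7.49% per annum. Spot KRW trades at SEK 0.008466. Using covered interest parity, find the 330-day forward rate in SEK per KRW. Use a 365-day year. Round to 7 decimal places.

0.0080810

T = 330/365 years.
SEK growth factor: 1 + 0.0212×330/365 = 1.0191671.
Growth of 1 KRW over T: 1 + 0.0749×330/365 = 1.0677178.
So F = 0.008466 × 1.0191671 / 1.0677178 = 0.008081039 (SEK/KRW).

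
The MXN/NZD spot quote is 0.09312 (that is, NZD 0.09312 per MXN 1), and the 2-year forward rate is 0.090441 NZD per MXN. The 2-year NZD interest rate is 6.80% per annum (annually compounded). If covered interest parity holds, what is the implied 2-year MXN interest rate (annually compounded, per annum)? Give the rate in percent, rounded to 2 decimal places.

8.37%

T = 2 years.
CIP gives F = S · g_NZD/g_MXN, so g_NZD/g_MXN = 0.090441/0.09312 = 0.9712307.
The NZD side grows by (1 + 0.0680)^2 = 1.140624.
So the MXN growth factor = 1.174411.
r = 1.174411^(1/2) − 1 = 0.083702 → 8.37%.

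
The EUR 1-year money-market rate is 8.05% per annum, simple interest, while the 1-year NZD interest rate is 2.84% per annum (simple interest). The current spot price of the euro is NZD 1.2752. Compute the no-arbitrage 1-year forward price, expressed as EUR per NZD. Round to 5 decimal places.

0.82392

T = 1 year.
NZD accumulates by 1 + 0.0284×1 = 1.028400.
EUR accumulates by 1 + 0.0805×1 = 1.080500.
So F = 1.2752 × 1.028400 / 1.080500 = 1.213712 (NZD/EUR).
Quoted the other way: 1/1.213712 = 0.82392 EUR per NZD.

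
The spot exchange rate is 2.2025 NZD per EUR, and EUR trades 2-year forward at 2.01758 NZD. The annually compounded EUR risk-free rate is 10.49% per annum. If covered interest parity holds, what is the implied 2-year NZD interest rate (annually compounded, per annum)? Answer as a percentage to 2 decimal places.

T = 2 years.
CIP gives F = S · g_NZD/g_EUR, so g_NZD/g_EUR = 2.01758/2.2025 = 0.9160409.
EUR growth factor: (1 + 0.1049)^2 = 1.220804.
That pins the NZD growth at 1.1183064.
r = 1.1183064^(1/2) − 1 = 0.057500 → 5.75%.

5.75%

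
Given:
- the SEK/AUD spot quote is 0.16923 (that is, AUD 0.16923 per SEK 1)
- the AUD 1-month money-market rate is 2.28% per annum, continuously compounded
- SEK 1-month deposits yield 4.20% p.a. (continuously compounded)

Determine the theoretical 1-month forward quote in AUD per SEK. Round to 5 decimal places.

T = 1/12 years.
AUD accumulates by e^(0.0228×1/12) = 1.0019018.
Growth of 1 SEK over T: e^(0.0420×1/12) = 1.0035061.
CIP: F = S · (grow AUD)/(grow SEK) = 0.16923 × 1.0019018/1.0035061 = 0.1689595 AUD per SEK.

0.16896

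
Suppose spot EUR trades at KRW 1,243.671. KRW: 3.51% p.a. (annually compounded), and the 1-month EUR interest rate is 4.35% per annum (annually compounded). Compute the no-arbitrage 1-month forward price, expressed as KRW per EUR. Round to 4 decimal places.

1242.8336

T = 1/12 years.
KRW growth factor: (1 + 0.0351)^(1/12) = 1.002878973.
EUR growth factor: (1 + 0.0435)^(1/12) = 1.0035546735.
CIP: F = S · (grow KRW)/(grow EUR) = 1243.671 × 1.002878973/1.0035546735 = 1242.833627 KRW per EUR.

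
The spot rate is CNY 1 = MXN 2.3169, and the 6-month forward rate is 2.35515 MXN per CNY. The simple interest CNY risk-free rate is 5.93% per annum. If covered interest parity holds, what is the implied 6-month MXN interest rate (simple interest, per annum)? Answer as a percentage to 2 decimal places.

T = 6/12 years.
F/S = 2.35515/2.3169 = 1.0165091 = (growth of MXN) / (growth of CNY).
The CNY side grows by 1 + 0.0593×6/12 = 1.029650.
So the MXN growth factor = 1.0466486.
r = (1.0466486 − 1)/(6/12) = 0.093297 → 9.33%.

9.33%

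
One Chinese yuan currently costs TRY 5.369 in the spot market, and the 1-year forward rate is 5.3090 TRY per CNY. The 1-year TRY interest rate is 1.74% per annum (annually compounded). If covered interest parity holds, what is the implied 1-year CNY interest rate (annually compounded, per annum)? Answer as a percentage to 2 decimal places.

T = 1 year.
By CIP, F/S equals the TRY-to-CNY growth ratio: 5.309/5.369 = 0.9888247.
TRY growth factor: (1 + 0.0174)^1 = 1.017400.
That pins the CNY growth at 1.0288982.
Annualise: 1.0288982^(1/1) − 1 = 0.028898 = 2.89%.

2.89%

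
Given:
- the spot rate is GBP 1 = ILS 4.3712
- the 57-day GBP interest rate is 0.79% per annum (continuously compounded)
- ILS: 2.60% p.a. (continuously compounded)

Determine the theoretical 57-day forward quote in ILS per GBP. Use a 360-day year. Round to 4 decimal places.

4.3837

T = 57/360 years.
ILS growth factor: e^(0.0260×57/360) = 1.0041252.
GBP accumulates by e^(0.0079×57/360) = 1.0012516.
So F = 4.3712 × 1.0041252 / 1.0012516 = 4.383745 (ILS/GBP).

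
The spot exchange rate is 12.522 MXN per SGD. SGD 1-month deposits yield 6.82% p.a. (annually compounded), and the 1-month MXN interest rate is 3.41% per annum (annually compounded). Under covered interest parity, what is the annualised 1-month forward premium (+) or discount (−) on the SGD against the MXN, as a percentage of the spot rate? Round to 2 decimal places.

-3.24%

T = 1/12 years.
CIP forward (MXN per SGD) = 12.522 × 1.0027982/1.0055131 = 12.488190.
(F − S)/S ÷ T = (12.488190 − 12.522)/12.522/(1/12) = -0.032401 → -3.24%.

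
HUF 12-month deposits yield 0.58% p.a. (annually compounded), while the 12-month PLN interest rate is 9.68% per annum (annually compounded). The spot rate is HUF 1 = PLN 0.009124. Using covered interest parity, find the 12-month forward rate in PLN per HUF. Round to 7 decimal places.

T = 1 year.
PLN growth factor: (1 + 0.0968)^1 = 1.096800.
HUF growth factor: (1 + 0.0058)^1 = 1.005800.
Forward (PLN per HUF) = 0.009124 × 1.096800 / 1.005800 = 0.009949496.

0.0099495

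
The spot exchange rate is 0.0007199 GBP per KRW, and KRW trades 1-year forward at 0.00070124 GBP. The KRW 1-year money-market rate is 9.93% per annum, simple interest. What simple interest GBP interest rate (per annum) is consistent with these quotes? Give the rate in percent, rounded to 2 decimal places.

T = 1 year.
F/S = 0.00070124/0.0007199 = 0.9740797 = (growth of GBP) / (growth of KRW).
The KRW side grows by 1 + 0.0993×1 = 1.099300.
Hence g_GBP = 1.0708058.
(1.0708058 − 1)/T = 0.070806, i.e. 7.08%.

7.08%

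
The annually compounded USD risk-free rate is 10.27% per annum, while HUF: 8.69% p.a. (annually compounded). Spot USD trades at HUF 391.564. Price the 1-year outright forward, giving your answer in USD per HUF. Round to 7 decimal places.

T = 1 year.
Growth of 1 HUF over T: (1 + 0.0869)^1 = 1.086900.
USD accumulates by (1 + 0.1027)^1 = 1.102700.
Forward (HUF per USD) = 391.564 × 1.086900 / 1.102700 = 385.9535.
Quoted the other way: 1/385.9535 = 0.0025910 USD per HUF.

0.0025910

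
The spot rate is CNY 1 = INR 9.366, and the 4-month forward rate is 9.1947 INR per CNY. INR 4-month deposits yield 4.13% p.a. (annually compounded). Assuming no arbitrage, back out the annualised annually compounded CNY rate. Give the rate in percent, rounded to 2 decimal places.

10.06%

T = 4/12 years.
F/S = 9.1947/9.366 = 0.9817104 = (growth of INR) / (growth of CNY).
The INR side grows by (1 + 0.0413)^(4/12) = 1.0135814.
That pins the CNY growth at 1.0324648.
r = 1.0324648^(12/4) − 1 = 0.100591 → 10.06%.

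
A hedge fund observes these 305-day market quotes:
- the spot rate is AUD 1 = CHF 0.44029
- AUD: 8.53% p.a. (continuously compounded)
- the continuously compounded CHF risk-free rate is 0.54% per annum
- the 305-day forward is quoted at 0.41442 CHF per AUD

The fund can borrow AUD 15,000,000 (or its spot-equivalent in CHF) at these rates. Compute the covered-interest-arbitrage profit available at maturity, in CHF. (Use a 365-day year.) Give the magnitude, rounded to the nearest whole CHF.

T = 305/365 years.
Invest the AUD and cover forward: 15,000,000 × 1.073879811 × 0.41442 = CHF 6,675,559.07.
Convert at spot and invest in CHF: 15,000,000 × 0.44029 × 1.004522525 = CHF 6,634,218.34.
The quoted forward overvalues AUD, so borrow CHF, buy AUD at spot, deposit the AUD at 8.53%, and sell the proceeds forward at 0.41442.
Profit = 6,675,559.07 − 6,634,218.34 = CHF 41,341.

CHF 41,341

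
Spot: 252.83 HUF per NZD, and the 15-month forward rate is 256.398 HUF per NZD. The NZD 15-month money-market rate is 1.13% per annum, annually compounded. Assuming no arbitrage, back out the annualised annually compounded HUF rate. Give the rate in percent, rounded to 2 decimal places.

T = 15/12 years.
CIP gives F = S · g_HUF/g_NZD, so g_HUF/g_NZD = 256.398/252.83 = 1.0141122.
NZD growth factor: (1 + 0.0113)^(15/12) = 1.0141449.
So the HUF growth factor = 1.0284567.
r = 1.0284567^(12/15) − 1 = 0.022701 → 2.27%.

2.27%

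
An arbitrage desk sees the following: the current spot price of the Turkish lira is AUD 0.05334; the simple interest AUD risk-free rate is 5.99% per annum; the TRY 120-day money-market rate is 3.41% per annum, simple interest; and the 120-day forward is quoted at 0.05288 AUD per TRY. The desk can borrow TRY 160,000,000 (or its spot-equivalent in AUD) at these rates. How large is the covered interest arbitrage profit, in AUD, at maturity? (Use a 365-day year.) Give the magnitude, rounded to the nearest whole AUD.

T = 120/365 years.
Invest the TRY and cover forward: 160,000,000 × 1.011210959 × 0.05288 = AUD 8,555,653.68.
Convert at spot and invest in AUD: 160,000,000 × 0.05334 × 1.019693151 = AUD 8,702,469.23.
The quoted forward undervalues TRY, so borrow TRY, convert to AUD at spot, deposit the AUD at 5.99%, and buy TRY forward at 0.05288 to cover the loan.
Arbitrage profit = |8,555,653.68 − 8,702,469.23| = AUD 146,816.

AUD 146,816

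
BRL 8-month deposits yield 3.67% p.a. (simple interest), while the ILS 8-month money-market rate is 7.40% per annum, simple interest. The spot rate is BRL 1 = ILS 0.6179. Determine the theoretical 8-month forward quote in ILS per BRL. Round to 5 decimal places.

0.63290

T = 8/12 years.
Growth of 1 ILS over T: 1 + 0.0740×8/12 = 1.0493333.
BRL accumulates by 1 + 0.0367×8/12 = 1.0244667.
CIP: F = S · (grow ILS)/(grow BRL) = 0.6179 × 1.0493333/1.0244667 = 0.6328981 ILS per BRL.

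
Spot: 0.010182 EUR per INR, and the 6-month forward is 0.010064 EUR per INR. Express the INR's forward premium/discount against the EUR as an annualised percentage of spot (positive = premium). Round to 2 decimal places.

T = 6/12 years.
INR trades forward at -1.15891% vs spot over the period.
Annualise by dividing by T: -0.0115891 / (6/12) = -0.023178 → -2.32%.

-2.32%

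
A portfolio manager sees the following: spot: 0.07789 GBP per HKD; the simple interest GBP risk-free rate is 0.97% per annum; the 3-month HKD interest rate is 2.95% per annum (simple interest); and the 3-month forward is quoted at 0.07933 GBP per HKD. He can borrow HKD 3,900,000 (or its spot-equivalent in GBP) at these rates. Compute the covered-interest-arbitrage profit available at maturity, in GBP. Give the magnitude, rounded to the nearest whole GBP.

T = 3/12 years.
Invest the HKD and cover forward: 3,900,000 × 1.007375 × 0.07933 = GBP 311,668.73.
Convert at spot and invest in GBP: 3,900,000 × 0.07789 × 1.002425 = GBP 304,507.64.
The quoted forward overvalues HKD, so borrow GBP, buy HKD at spot, deposit the HKD at 2.95%, and sell the proceeds forward at 0.07933.
Profit = 311,668.73 − 304,507.64 = GBP 7,161.

GBP 7,161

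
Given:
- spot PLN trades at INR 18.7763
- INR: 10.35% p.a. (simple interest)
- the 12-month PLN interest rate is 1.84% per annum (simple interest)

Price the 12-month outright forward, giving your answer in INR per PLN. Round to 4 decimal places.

20.3453

T = 1 year.
Growth of 1 INR over T: 1 + 0.1035×1 = 1.103500.
PLN growth factor: 1 + 0.0184×1 = 1.018400.
So F = 18.7763 × 1.103500 / 1.018400 = 20.345294 (INR/PLN).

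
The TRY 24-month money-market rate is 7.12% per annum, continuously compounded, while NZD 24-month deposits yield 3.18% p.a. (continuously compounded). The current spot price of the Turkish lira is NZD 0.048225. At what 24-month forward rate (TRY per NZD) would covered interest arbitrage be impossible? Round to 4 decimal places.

T = 2 years.
Growth of 1 NZD over T: e^(0.0318×2) = 1.06566605.
Growth of 1 TRY over T: e^(0.0712×2) = 1.15303777.
CIP: F = S · (grow NZD)/(grow TRY) = 0.048225 × 1.06566605/1.15303777 = 0.044570739 NZD per TRY.
Invert for TRY per NZD: 1 / 0.044570739 = 22.4362.

22.4362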